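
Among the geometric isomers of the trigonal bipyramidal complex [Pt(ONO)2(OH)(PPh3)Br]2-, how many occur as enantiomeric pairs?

Placing the ligands in turn and identifying arrangements related by rotation or reflection leaves 7 distinct geometric isomers.
Of these, 3 lack any improper symmetry element and so occur as enantiomeric pairs, giving 7 + 3 = 10 stereoisomers in total.

3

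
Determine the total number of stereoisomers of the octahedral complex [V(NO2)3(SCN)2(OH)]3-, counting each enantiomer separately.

There are 3 geometric isomers: NO2 mer, SCN trans; NO2 mer, SCN cis; NO2 fac, SCN cis.
Each arrangement has an internal mirror plane or centre of symmetry, so none is chiral.

3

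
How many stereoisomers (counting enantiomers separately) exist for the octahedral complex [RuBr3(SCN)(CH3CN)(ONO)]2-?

An octahedron has six vertices in three trans pairs; every non-trans pair is cis.
Working through the distinct placements yields 4 geometric isomers: Br mer (3 arrangements); Br fac (chiral).
One of these lacks any improper symmetry element and so occurs as an enantiomeric pair, giving 4 + 1 = 5 stereoisomers in total.

5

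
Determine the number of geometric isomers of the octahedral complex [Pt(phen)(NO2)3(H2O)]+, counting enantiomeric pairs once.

The six octahedral sites form three mutually perpendicular trans pairs.
Each phen is bidentate and must span two cis positions.
The distinct arrangements are (2 in all): NO2 fac; NO2 mer.

2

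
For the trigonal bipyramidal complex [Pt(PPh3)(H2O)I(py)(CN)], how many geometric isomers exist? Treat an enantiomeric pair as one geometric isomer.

10

In a trigonal bipyramid the two axial positions differ from the three equatorial ones.
Placing the ligands in turn and identifying arrangements related by rotation or reflection leaves 10 distinct geometric isomers.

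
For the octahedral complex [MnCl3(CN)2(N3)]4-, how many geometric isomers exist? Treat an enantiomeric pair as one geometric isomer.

In an octahedral complex each vertex has one trans partner and four cis neighbours.
Systematic placement gives 3 geometric isomers: Cl mer, CN trans; Cl fac, CN cis; Cl mer, CN cis.

3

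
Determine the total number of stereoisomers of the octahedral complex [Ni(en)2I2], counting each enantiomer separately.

The six octahedral sites form three mutually perpendicular trans pairs.
Each en is bidentate and must span two cis positions.
There are 2 geometric isomers: I trans; I cis (chiral).
One of these lacks any improper symmetry element and so occurs as an enantiomeric pair, giving 2 + 1 = 3 stereoisomers in total.

3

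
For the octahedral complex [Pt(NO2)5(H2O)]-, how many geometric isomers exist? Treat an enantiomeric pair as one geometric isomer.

An octahedron has six vertices in three trans pairs; every non-trans pair is cis.
Only one geometric arrangement is possible.

1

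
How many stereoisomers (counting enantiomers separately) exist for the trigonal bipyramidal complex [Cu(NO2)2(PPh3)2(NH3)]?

In a trigonal bipyramid the two axial positions differ from the three equatorial ones.
Placing the ligands in turn and identifying arrangements related by rotation or reflection leaves 5 distinct geometric isomers.
One of these lacks any improper symmetry element and so occurs as an enantiomeric pair, giving 5 + 1 = 6 stereoisomers in total.

6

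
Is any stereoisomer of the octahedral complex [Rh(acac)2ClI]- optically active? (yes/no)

yes

The six octahedral sites form three mutually perpendicular trans pairs.
Each acac is bidentate and must span two cis positions.
Working through the distinct placements yields 2 geometric isomers: Cl and I mutually trans; Cl and I mutually cis (chiral).
One of these lacks any improper symmetry element and so occurs as an enantiomeric pair, giving 2 + 1 = 3 stereoisomers in total.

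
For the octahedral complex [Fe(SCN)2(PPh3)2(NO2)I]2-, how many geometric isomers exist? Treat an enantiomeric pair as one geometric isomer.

6

In an octahedral complex each vertex has one trans partner and four cis neighbours.
Working through the distinct placements yields 6 geometric isomers: SCN trans, PPh3 trans; SCN cis, PPh3 cis (3 arrangements, 2 chiral); SCN trans, PPh3 cis; SCN cis, PPh3 trans.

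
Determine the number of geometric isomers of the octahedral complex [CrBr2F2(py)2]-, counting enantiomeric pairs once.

5

In an octahedral complex each vertex has one trans partner and four cis neighbours.
Systematic placement gives 5 geometric isomers: Br trans, F trans, py trans; Br trans, F cis, py cis; Br cis, F cis, py trans; Br cis, F cis, py cis (chiral); Br cis, F trans, py cis.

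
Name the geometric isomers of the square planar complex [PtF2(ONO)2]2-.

Systematic placement gives 2 geometric isomers: F cis; F trans.

cis and trans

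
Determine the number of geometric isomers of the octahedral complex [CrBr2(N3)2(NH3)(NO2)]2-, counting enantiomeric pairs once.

Systematic placement gives 6 geometric isomers: Br trans, N3 trans; Br trans, N3 cis; Br cis, N3 cis (3 arrangements, 2 chiral); Br cis, N3 trans.

6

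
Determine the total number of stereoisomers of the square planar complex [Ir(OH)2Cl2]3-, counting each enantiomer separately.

2

A square has two trans pairs of vertices; adjacent vertices are cis.
Systematic placement gives 2 geometric isomers: OH cis; OH trans.
Each arrangement has an internal mirror plane or centre of symmetry, so none is chiral.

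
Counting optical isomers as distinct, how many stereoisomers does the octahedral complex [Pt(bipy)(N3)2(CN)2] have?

4

Each bipy is bidentate and must span two cis positions.
There are 3 geometric isomers: N3 cis, CN trans; N3 cis, CN cis (chiral); N3 trans, CN cis.
One of these lacks any improper symmetry element and so occurs as an enantiomeric pair, giving 3 + 1 = 4 stereoisomers in total.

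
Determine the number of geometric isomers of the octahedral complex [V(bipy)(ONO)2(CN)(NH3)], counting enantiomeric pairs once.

4

The six octahedral sites form three mutually perpendicular trans pairs.
Each bipy is bidentate and must span two cis positions.
There are 4 geometric isomers: ONO cis (3 arrangements, 2 chiral); ONO trans.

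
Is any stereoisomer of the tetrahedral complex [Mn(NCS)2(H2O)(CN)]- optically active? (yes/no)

All four vertices of a tetrahedron are equivalent and mutually adjacent, so cis/trans isomerism cannot arise.
Only one geometric arrangement is possible.

no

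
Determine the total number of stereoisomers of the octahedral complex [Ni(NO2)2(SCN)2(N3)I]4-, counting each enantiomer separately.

In an octahedral complex each vertex has one trans partner and four cis neighbours.
Systematic placement gives 6 geometric isomers: NO2 trans, SCN trans; NO2 cis, SCN cis (3 arrangements, 2 chiral); NO2 cis, SCN trans; NO2 trans, SCN cis.
Of these, 2 lack any improper symmetry element and so occur as enantiomeric pairs, giving 6 + 2 = 8 stereoisomers in total.

8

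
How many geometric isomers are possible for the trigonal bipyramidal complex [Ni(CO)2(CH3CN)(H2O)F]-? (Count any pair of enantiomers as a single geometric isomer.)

7

A trigonal bipyramid has two axial and three equatorial sites, which are chemically inequivalent.
Placing the ligands in turn and identifying arrangements related by rotation or reflection leaves 7 distinct geometric isomers.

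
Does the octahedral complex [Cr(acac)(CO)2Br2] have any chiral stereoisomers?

An octahedron has six vertices in three trans pairs; every non-trans pair is cis.
Each acac is bidentate and must span two cis positions.
The distinct arrangements are (3 in all): CO cis, Br trans; CO cis, Br cis (chiral); CO trans, Br cis.
One of these lacks any improper symmetry element and so occurs as an enantiomeric pair, giving 3 + 1 = 4 stereoisomers in total.

yes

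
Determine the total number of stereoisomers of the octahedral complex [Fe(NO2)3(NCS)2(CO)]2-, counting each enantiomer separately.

3

The distinct arrangements are (3 in all): NO2 mer, NCS cis; NO2 mer, NCS trans; NO2 fac, NCS cis.
Each arrangement has an internal mirror plane or centre of symmetry, so none is chiral.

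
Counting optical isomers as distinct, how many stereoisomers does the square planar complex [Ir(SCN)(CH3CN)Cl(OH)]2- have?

3

In a square planar complex each vertex has one trans partner and two cis neighbours.
Working through the distinct placements yields 3 geometric isomers: (CH3CN/OH trans, Cl/SCN trans); (CH3CN/SCN trans, Cl/OH trans); (CH3CN/Cl trans, OH/SCN trans).
Each arrangement has an internal mirror plane or centre of symmetry, so none is chiral.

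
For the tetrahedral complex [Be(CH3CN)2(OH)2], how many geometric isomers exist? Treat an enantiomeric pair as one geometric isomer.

1

All four vertices of a tetrahedron are equivalent and mutually adjacent, so cis/trans isomerism cannot arise.
Only one geometric arrangement is possible.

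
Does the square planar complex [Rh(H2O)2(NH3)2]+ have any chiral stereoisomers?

Systematic placement gives 2 geometric isomers: H2O cis; H2O trans.
Each arrangement has an internal mirror plane or centre of symmetry, so none is chiral.

no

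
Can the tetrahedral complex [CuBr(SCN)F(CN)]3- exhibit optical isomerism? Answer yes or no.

In a tetrahedral complex all four positions are equivalent and every pair of ligands is adjacent — there is no cis/trans distinction.
Only one geometric arrangement is possible; it has no improper symmetry element, so it exists as a pair of enantiomers (2 stereoisomers).

yes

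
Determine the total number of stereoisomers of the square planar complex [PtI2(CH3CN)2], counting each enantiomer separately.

2

In a square planar complex each vertex has one trans partner and two cis neighbours.
The distinct arrangements are (2 in all): I cis; I trans.
Each arrangement has an internal mirror plane or centre of symmetry, so none is chiral.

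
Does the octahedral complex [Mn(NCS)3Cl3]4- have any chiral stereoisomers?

The six octahedral sites form three mutually perpendicular trans pairs.
There are 2 geometric isomers: NCS mer; NCS fac.
Each arrangement has an internal mirror plane or centre of symmetry, so none is chiral.

no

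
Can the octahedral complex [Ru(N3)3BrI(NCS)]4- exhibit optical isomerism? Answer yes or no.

In an octahedral complex each vertex has one trans partner and four cis neighbours.
There are 4 geometric isomers: N3 mer (3 arrangements); N3 fac (chiral).
One of these lacks any improper symmetry element and so occurs as an enantiomeric pair, giving 4 + 1 = 5 stereoisomers in total.

yes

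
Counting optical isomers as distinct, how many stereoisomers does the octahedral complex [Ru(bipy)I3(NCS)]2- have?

The six octahedral sites form three mutually perpendicular trans pairs.
Each bipy is bidentate and must span two cis positions.
There are 2 geometric isomers: I mer; I fac.
Each arrangement has an internal mirror plane or centre of symmetry, so none is chiral.

2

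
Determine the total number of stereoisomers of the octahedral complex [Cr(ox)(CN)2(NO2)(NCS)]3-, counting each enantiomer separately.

The six octahedral sites form three mutually perpendicular trans pairs.
Each ox is bidentate and must span two cis positions.
The distinct arrangements are (4 in all): CN trans; CN cis (3 arrangements, 2 chiral).
Of these, 2 lack any improper symmetry element and so occur as enantiomeric pairs, giving 4 + 2 = 6 stereoisomers in total.

6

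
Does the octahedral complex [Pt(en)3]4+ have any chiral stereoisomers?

yes

In an octahedral complex each vertex has one trans partner and four cis neighbours.
Each en is bidentate and must span two cis positions.
Only one geometric arrangement is possible; it has no improper symmetry element, so it exists as a pair of enantiomers (2 stereoisomers).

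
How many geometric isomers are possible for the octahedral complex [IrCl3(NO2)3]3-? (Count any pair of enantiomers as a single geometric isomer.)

2

In an octahedral complex each vertex has one trans partner and four cis neighbours.
There are 2 geometric isomers: Cl mer; Cl fac.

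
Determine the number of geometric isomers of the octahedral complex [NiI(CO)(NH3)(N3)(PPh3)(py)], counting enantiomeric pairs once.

An octahedron has six vertices in three trans pairs; every non-trans pair is cis.
Exhaustive case analysis gives 15 geometric isomers.

15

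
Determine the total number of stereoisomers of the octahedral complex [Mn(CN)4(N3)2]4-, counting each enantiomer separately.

2

An octahedron has six vertices in three trans pairs; every non-trans pair is cis.
Working through the distinct placements yields 2 geometric isomers: N3 trans; N3 cis.
Each arrangement has an internal mirror plane or centre of symmetry, so none is chiral.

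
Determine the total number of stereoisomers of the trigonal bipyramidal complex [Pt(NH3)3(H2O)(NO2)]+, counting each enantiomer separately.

4

A trigonal bipyramid has two axial and three equatorial sites, which are chemically inequivalent.
Working through the distinct placements yields 4 geometric isomers: H2O axial, NO2 equatorial; H2O axial, NO2 axial; H2O equatorial, NO2 equatorial; H2O equatorial, NO2 axial.
Each arrangement has an internal mirror plane or centre of symmetry, so none is chiral.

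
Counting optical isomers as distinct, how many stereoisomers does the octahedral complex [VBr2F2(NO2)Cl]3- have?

8

An octahedron has six vertices in three trans pairs; every non-trans pair is cis.
Systematic placement gives 6 geometric isomers: Br trans, F cis; Br trans, F trans; Br cis, F cis (3 arrangements, 2 chiral); Br cis, F trans.
Of these, 2 lack any improper symmetry element and so occur as enantiomeric pairs, giving 6 + 2 = 8 stereoisomers in total.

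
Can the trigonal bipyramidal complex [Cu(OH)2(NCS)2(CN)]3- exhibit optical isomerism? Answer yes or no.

yes

A trigonal bipyramid has two axial and three equatorial sites, which are chemically inequivalent.
Exhaustive case analysis gives 5 geometric isomers.
One of these lacks any improper symmetry element and so occurs as an enantiomeric pair, giving 5 + 1 = 6 stereoisomers in total.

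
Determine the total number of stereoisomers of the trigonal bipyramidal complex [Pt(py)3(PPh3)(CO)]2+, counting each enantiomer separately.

4

In a trigonal bipyramid the two axial positions differ from the three equatorial ones.
There are 4 geometric isomers: PPh3 axial, CO axial; PPh3 equatorial, CO axial; PPh3 axial, CO equatorial; PPh3 equatorial, CO equatorial.
Each arrangement has an internal mirror plane or centre of symmetry, so none is chiral.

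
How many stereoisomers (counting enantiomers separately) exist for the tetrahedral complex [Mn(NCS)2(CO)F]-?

1

In a tetrahedral complex all four positions are equivalent and every pair of ligands is adjacent — there is no cis/trans distinction.
Only one geometric arrangement is possible.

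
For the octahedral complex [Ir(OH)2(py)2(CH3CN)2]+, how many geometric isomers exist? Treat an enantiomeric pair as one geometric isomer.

An octahedron has six vertices in three trans pairs; every non-trans pair is cis.
There are 5 geometric isomers: OH trans, py trans, CH3CN trans; OH cis, py cis, CH3CN trans; OH cis, py trans, CH3CN cis; OH cis, py cis, CH3CN cis (chiral); OH trans, py cis, CH3CN cis.

5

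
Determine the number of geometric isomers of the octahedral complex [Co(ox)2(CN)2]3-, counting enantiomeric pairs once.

2

The six octahedral sites form three mutually perpendicular trans pairs.
Each ox is bidentate and must span two cis positions.
Working through the distinct placements yields 2 geometric isomers: CN trans; CN cis (chiral).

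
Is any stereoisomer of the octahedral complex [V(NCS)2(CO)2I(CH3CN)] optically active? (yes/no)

The six octahedral sites form three mutually perpendicular trans pairs.
Systematic placement gives 6 geometric isomers: NCS trans, CO cis; NCS cis, CO cis (3 arrangements, 2 chiral); NCS trans, CO trans; NCS cis, CO trans.
Of these, 2 lack any improper symmetry element and so occur as enantiomeric pairs, giving 6 + 2 = 8 stereoisomers in total.

yes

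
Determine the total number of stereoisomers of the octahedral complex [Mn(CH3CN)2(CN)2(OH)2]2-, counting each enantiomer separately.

The six octahedral sites form three mutually perpendicular trans pairs.
Systematic placement gives 5 geometric isomers: CH3CN trans, CN trans, OH trans; CH3CN trans, CN cis, OH cis; CH3CN cis, CN cis, OH trans; CH3CN cis, CN cis, OH cis (chiral); CH3CN cis, CN trans, OH cis.
One of these lacks any improper symmetry element and so occurs as an enantiomeric pair, giving 5 + 1 = 6 stereoisomers in total.

6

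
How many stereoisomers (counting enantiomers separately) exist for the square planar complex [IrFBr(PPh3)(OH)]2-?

A square has two trans pairs of vertices; adjacent vertices are cis.
Systematic placement gives 3 geometric isomers: (Br/OH trans, F/PPh3 trans); (Br/PPh3 trans, F/OH trans); (Br/F trans, OH/PPh3 trans).
Each arrangement has an internal mirror plane or centre of symmetry, so none is chiral.

3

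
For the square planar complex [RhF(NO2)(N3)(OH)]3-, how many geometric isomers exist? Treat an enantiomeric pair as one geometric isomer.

A square has two trans pairs of vertices; adjacent vertices are cis.
Systematic placement gives 3 geometric isomers: (F/NO2 trans, N3/OH trans); (F/OH trans, N3/NO2 trans); (F/N3 trans, NO2/OH trans).

3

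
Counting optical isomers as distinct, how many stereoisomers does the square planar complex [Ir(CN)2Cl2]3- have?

2

In a square planar complex each vertex has one trans partner and two cis neighbours.
The distinct arrangements are (2 in all): CN cis; CN trans.
Each arrangement has an internal mirror plane or centre of symmetry, so none is chiral.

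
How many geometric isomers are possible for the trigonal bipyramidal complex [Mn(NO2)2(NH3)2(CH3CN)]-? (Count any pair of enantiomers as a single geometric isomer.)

In a trigonal bipyramid the two axial positions differ from the three equatorial ones.
Placing the ligands in turn and identifying arrangements related by rotation or reflection leaves 5 distinct geometric isomers.

5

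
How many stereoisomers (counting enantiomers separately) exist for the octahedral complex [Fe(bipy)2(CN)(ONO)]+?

3

The six octahedral sites form three mutually perpendicular trans pairs.
Each bipy is bidentate and must span two cis positions.
The distinct arrangements are (2 in all): CN and ONO mutually trans; CN and ONO mutually cis (chiral).
One of these lacks any improper symmetry element and so occurs as an enantiomeric pair, giving 2 + 1 = 3 stereoisomers in total.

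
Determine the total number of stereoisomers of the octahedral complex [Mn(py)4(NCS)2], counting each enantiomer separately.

In an octahedral complex each vertex has one trans partner and four cis neighbours.
Systematic placement gives 2 geometric isomers: NCS trans; NCS cis.
Each arrangement has an internal mirror plane or centre of symmetry, so none is chiral.

2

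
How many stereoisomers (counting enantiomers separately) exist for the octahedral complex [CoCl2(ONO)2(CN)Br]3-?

8

An octahedron has six vertices in three trans pairs; every non-trans pair is cis.
There are 6 geometric isomers: Cl trans, ONO trans; Cl cis, ONO cis (3 arrangements, 2 chiral); Cl cis, ONO trans; Cl trans, ONO cis.
Of these, 2 lack any improper symmetry element and so occur as enantiomeric pairs, giving 6 + 2 = 8 stereoisomers in total.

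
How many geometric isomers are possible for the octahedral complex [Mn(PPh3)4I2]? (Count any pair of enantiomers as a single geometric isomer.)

An octahedron has six vertices in three trans pairs; every non-trans pair is cis.
The distinct arrangements are (2 in all): I trans; I cis.

2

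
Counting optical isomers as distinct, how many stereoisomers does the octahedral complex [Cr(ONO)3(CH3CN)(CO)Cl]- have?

In an octahedral complex each vertex has one trans partner and four cis neighbours.
Working through the distinct placements yields 4 geometric isomers: ONO mer (3 arrangements); ONO fac (chiral).
One of these lacks any improper symmetry element and so occurs as an enantiomeric pair, giving 4 + 1 = 5 stereoisomers in total.

5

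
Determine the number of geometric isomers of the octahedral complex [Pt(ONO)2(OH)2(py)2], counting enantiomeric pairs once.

5

Working through the distinct placements yields 5 geometric isomers: ONO trans, OH trans, py trans; ONO cis, OH trans, py cis; ONO cis, OH cis, py trans; ONO cis, OH cis, py cis (chiral); ONO trans, OH cis, py cis.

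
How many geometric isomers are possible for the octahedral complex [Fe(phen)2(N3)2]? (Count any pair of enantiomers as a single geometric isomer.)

An octahedron has six vertices in three trans pairs; every non-trans pair is cis.
Each phen is bidentate and must span two cis positions.
Systematic placement gives 2 geometric isomers: N3 trans; N3 cis (chiral).

2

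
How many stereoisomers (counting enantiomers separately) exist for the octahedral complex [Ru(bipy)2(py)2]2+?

3

Each bipy is bidentate and must span two cis positions.
Working through the distinct placements yields 2 geometric isomers: py trans; py cis (chiral).
One of these lacks any improper symmetry element and so occurs as an enantiomeric pair, giving 2 + 1 = 3 stereoisomers in total.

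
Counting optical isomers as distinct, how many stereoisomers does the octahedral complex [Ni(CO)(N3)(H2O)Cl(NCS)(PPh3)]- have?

30

An octahedron has six vertices in three trans pairs; every non-trans pair is cis.
Systematic enumeration (placing each ligand type in turn and discarding arrangements equivalent by rotation or reflection) gives 15 geometric isomers.
Of these, 15 lack any improper symmetry element and so occur as enantiomeric pairs, giving 15 + 15 = 30 stereoisomers in total.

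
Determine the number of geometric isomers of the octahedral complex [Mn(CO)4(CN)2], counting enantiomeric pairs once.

2

In an octahedral complex each vertex has one trans partner and four cis neighbours.
Working through the distinct placements yields 2 geometric isomers: CN trans; CN cis.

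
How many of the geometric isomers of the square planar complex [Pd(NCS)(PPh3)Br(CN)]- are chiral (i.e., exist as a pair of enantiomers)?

0

A square has two trans pairs of vertices; adjacent vertices are cis.
The distinct arrangements are (3 in all): (Br/NCS trans, CN/PPh3 trans); (Br/PPh3 trans, CN/NCS trans); (Br/CN trans, NCS/PPh3 trans).
Each arrangement has an internal mirror plane or centre of symmetry, so none is chiral.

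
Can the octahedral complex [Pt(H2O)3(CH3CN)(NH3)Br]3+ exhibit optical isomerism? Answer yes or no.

The six octahedral sites form three mutually perpendicular trans pairs.
There are 4 geometric isomers: H2O mer (3 arrangements); H2O fac (chiral).
One of these lacks any improper symmetry element and so occurs as an enantiomeric pair, giving 4 + 1 = 5 stereoisomers in total.

yes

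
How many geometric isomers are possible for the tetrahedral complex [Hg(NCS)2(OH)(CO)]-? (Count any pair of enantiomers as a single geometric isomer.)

1

In a tetrahedral complex all four positions are equivalent and every pair of ligands is adjacent — there is no cis/trans distinction.
Only one geometric arrangement is possible.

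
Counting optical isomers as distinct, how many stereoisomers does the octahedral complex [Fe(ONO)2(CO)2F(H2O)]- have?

The distinct arrangements are (6 in all): ONO trans, CO trans; ONO cis, CO trans; ONO trans, CO cis; ONO cis, CO cis (3 arrangements, 2 chiral).
Of these, 2 lack any improper symmetry element and so occur as enantiomeric pairs, giving 6 + 2 = 8 stereoisomers in total.

8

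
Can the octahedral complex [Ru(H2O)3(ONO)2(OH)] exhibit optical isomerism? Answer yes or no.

no

The six octahedral sites form three mutually perpendicular trans pairs.
Working through the distinct placements yields 3 geometric isomers: H2O mer, ONO trans; H2O mer, ONO cis; H2O fac, ONO cis.
Each arrangement has an internal mirror plane or centre of symmetry, so none is chiral.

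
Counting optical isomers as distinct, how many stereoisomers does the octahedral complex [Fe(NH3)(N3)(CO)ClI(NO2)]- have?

30

In an octahedral complex each vertex has one trans partner and four cis neighbours.
Placing the ligands in turn and identifying arrangements related by rotation or reflection leaves 15 distinct geometric isomers.
Of these, 15 lack any improper symmetry element and so occur as enantiomeric pairs, giving 15 + 15 = 30 stereoisomers in total.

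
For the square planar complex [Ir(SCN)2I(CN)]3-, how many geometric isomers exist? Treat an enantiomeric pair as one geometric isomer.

2

In a square planar complex each vertex has one trans partner and two cis neighbours.
Systematic placement gives 2 geometric isomers: SCN cis; SCN trans.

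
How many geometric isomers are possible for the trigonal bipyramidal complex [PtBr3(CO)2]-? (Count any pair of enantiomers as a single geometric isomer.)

In a trigonal bipyramid the two axial positions differ from the three equatorial ones.
The distinct arrangements are (3 in all): CO both equatorial; CO one axial, one equatorial; CO both axial.

3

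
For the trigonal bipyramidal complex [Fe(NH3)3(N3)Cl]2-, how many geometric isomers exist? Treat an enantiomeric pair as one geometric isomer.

4

A trigonal bipyramid has two axial and three equatorial sites, which are chemically inequivalent.
Working through the distinct placements yields 4 geometric isomers: N3 axial, Cl axial; N3 equatorial, Cl axial; N3 axial, Cl equatorial; N3 equatorial, Cl equatorial.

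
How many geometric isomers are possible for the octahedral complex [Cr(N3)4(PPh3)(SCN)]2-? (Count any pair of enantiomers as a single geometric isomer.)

2

In an octahedral complex each vertex has one trans partner and four cis neighbours.
There are 2 geometric isomers: PPh3 and SCN mutually trans; PPh3 and SCN mutually cis.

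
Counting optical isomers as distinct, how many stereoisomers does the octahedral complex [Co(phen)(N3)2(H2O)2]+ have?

4

Each phen is bidentate and must span two cis positions.
Systematic placement gives 3 geometric isomers: N3 cis, H2O trans; N3 cis, H2O cis (chiral); N3 trans, H2O cis.
One of these lacks any improper symmetry element and so occurs as an enantiomeric pair, giving 3 + 1 = 4 stereoisomers in total.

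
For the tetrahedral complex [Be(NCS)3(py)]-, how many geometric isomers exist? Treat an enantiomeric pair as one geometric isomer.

Only one geometric arrangement is possible.

1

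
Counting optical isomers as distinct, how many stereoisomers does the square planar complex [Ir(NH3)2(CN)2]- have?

Systematic placement gives 2 geometric isomers: NH3 cis; NH3 trans.
Each arrangement has an internal mirror plane or centre of symmetry, so none is chiral.

2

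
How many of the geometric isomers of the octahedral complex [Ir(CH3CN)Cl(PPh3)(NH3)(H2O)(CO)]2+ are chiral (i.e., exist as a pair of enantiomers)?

Placing the ligands in turn and identifying arrangements related by rotation or reflection leaves 15 distinct geometric isomers.
Of these, 15 lack any improper symmetry element and so occur as enantiomeric pairs, giving 15 + 15 = 30 stereoisomers in total.

15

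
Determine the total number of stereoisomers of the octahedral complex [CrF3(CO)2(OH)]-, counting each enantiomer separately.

3

An octahedron has six vertices in three trans pairs; every non-trans pair is cis.
Working through the distinct placements yields 3 geometric isomers: F mer, CO trans; F fac, CO cis; F mer, CO cis.
Each arrangement has an internal mirror plane or centre of symmetry, so none is chiral.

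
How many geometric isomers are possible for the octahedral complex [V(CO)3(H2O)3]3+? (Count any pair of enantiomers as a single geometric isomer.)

2

Systematic placement gives 2 geometric isomers: CO mer; CO fac.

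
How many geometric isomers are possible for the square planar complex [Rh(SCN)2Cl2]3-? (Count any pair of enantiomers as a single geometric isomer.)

2

A square has two trans pairs of vertices; adjacent vertices are cis.
There are 2 geometric isomers: SCN cis; SCN trans.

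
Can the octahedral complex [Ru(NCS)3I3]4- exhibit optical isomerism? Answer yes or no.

no

The six octahedral sites form three mutually perpendicular trans pairs.
Systematic placement gives 2 geometric isomers: NCS mer; NCS fac.
Each arrangement has an internal mirror plane or centre of symmetry, so none is chiral.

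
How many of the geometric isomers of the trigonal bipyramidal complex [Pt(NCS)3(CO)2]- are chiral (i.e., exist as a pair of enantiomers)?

0

A trigonal bipyramid has two axial and three equatorial sites, which are chemically inequivalent.
The distinct arrangements are (3 in all): CO both axial; CO one axial, one equatorial; CO both equatorial.
Each arrangement has an internal mirror plane or centre of symmetry, so none is chiral.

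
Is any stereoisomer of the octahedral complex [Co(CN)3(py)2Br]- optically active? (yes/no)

no

Systematic placement gives 3 geometric isomers: CN mer, py trans; CN fac, py cis; CN mer, py cis.
Each arrangement has an internal mirror plane or centre of symmetry, so none is chiral.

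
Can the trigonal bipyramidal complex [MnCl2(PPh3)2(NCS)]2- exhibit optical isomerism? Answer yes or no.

In a trigonal bipyramid the two axial positions differ from the three equatorial ones.
Systematic enumeration (placing each ligand type in turn and discarding arrangements equivalent by rotation or reflection) gives 5 geometric isomers.
One of these lacks any improper symmetry element and so occurs as an enantiomeric pair, giving 5 + 1 = 6 stereoisomers in total.

yes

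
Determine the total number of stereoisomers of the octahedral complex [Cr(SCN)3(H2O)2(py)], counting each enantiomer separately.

An octahedron has six vertices in three trans pairs; every non-trans pair is cis.
Working through the distinct placements yields 3 geometric isomers: SCN mer, H2O trans; SCN fac, H2O cis; SCN mer, H2O cis.
Each arrangement has an internal mirror plane or centre of symmetry, so none is chiral.

3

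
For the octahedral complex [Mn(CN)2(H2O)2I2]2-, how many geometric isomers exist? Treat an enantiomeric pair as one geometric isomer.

5

The six octahedral sites form three mutually perpendicular trans pairs.
Working through the distinct placements yields 5 geometric isomers: CN trans, H2O trans, I trans; CN trans, H2O cis, I cis; CN cis, H2O cis, I trans; CN cis, H2O cis, I cis (chiral); CN cis, H2O trans, I cis.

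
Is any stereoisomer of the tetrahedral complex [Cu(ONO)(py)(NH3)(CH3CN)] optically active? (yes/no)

yes

All four vertices of a tetrahedron are equivalent and mutually adjacent, so cis/trans isomerism cannot arise.
Only one geometric arrangement is possible; it has no improper symmetry element, so it exists as a pair of enantiomers (2 stereoisomers).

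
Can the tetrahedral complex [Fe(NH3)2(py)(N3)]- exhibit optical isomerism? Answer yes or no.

no

Only one geometric arrangement is possible.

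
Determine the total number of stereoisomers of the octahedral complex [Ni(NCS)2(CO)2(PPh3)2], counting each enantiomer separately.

6

In an octahedral complex each vertex has one trans partner and four cis neighbours.
The distinct arrangements are (5 in all): NCS trans, CO trans, PPh3 trans; NCS cis, CO trans, PPh3 cis; NCS cis, CO cis, PPh3 trans; NCS cis, CO cis, PPh3 cis (chiral); NCS trans, CO cis, PPh3 cis.
One of these lacks any improper symmetry element and so occurs as an enantiomeric pair, giving 5 + 1 = 6 stereoisomers in total.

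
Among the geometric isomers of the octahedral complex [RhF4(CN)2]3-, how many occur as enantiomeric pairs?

The six octahedral sites form three mutually perpendicular trans pairs.
There are 2 geometric isomers: CN trans; CN cis.
Each arrangement has an internal mirror plane or centre of symmetry, so none is chiral.

0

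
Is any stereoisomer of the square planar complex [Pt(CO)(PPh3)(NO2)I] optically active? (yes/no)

no

A square has two trans pairs of vertices; adjacent vertices are cis.
The distinct arrangements are (3 in all): (CO/NO2 trans, I/PPh3 trans); (CO/PPh3 trans, I/NO2 trans); (CO/I trans, NO2/PPh3 trans).
Each arrangement has an internal mirror plane or centre of symmetry, so none is chiral.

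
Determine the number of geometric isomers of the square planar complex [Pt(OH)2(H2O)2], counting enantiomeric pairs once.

2

The distinct arrangements are (2 in all): OH cis; OH trans.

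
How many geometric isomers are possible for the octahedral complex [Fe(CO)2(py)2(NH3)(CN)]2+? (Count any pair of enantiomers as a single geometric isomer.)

6

Working through the distinct placements yields 6 geometric isomers: CO cis, py trans; CO cis, py cis (3 arrangements, 2 chiral); CO trans, py trans; CO trans, py cis.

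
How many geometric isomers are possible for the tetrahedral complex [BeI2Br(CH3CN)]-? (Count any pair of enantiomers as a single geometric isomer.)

In a tetrahedral complex all four positions are equivalent and every pair of ligands is adjacent — there is no cis/trans distinction.
Only one geometric arrangement is possible.

1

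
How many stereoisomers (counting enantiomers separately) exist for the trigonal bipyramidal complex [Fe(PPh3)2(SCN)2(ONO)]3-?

6

A trigonal bipyramid has two axial and three equatorial sites, which are chemically inequivalent.
Systematic enumeration (placing each ligand type in turn and discarding arrangements equivalent by rotation or reflection) gives 5 geometric isomers.
One of these lacks any improper symmetry element and so occurs as an enantiomeric pair, giving 5 + 1 = 6 stereoisomers in total.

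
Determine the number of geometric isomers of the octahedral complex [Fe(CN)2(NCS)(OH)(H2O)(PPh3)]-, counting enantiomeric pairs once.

9

In an octahedral complex each vertex has one trans partner and four cis neighbours.
Systematic enumeration (placing each ligand type in turn and discarding arrangements equivalent by rotation or reflection) gives 9 geometric isomers.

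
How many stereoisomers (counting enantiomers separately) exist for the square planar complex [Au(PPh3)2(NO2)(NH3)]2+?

In a square planar complex each vertex has one trans partner and two cis neighbours.
There are 2 geometric isomers: PPh3 cis; PPh3 trans.
Each arrangement has an internal mirror plane or centre of symmetry, so none is chiral.

2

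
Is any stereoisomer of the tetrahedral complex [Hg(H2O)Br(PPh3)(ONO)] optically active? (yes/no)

In a tetrahedral complex all four positions are equivalent and every pair of ligands is adjacent — there is no cis/trans distinction.
Only one geometric arrangement is possible; it has no improper symmetry element, so it exists as a pair of enantiomers (2 stereoisomers).

yes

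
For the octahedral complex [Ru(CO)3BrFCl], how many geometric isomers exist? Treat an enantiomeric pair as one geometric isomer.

4

Systematic placement gives 4 geometric isomers: CO mer (3 arrangements); CO fac (chiral).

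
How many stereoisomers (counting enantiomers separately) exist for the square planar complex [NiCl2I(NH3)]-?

A square has two trans pairs of vertices; adjacent vertices are cis.
The distinct arrangements are (2 in all): Cl cis; Cl trans.
Each arrangement has an internal mirror plane or centre of symmetry, so none is chiral.

2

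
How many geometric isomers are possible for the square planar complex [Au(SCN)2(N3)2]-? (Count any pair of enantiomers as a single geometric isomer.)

2

A square has two trans pairs of vertices; adjacent vertices are cis.
There are 2 geometric isomers: SCN cis; SCN trans.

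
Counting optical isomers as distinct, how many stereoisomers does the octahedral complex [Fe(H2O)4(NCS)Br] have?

2

An octahedron has six vertices in three trans pairs; every non-trans pair is cis.
There are 2 geometric isomers: NCS and Br mutually cis; NCS and Br mutually trans.
Each arrangement has an internal mirror plane or centre of symmetry, so none is chiral.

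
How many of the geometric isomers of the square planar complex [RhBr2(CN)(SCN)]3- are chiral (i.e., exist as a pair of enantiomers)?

In a square planar complex each vertex has one trans partner and two cis neighbours.
Systematic placement gives 2 geometric isomers: Br cis; Br trans.
Each arrangement has an internal mirror plane or centre of symmetry, so none is chiral.

0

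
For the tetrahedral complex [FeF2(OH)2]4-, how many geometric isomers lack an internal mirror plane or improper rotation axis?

In a tetrahedral complex all four positions are equivalent and every pair of ligands is adjacent — there is no cis/trans distinction.
Only one geometric arrangement is possible.

0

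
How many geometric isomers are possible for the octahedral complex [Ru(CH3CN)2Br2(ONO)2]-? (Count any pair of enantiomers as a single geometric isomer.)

In an octahedral complex each vertex has one trans partner and four cis neighbours.
The distinct arrangements are (5 in all): CH3CN trans, Br trans, ONO trans; CH3CN cis, Br trans, ONO cis; CH3CN cis, Br cis, ONO trans; CH3CN cis, Br cis, ONO cis (chiral); CH3CN trans, Br cis, ONO cis.

5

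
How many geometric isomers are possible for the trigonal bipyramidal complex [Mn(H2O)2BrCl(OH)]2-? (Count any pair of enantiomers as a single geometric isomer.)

In a trigonal bipyramid the two axial positions differ from the three equatorial ones.
Exhaustive case analysis gives 7 geometric isomers.

7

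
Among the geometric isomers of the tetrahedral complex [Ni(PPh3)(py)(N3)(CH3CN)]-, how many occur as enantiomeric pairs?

1

All four vertices of a tetrahedron are equivalent and mutually adjacent, so cis/trans isomerism cannot arise.
Only one geometric arrangement is possible; it has no improper symmetry element, so it exists as a pair of enantiomers (2 stereoisomers).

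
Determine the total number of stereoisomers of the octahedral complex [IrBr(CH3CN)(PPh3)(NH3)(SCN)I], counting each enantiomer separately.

The six octahedral sites form three mutually perpendicular trans pairs.
Placing the ligands in turn and identifying arrangements related by rotation or reflection leaves 15 distinct geometric isomers.
Of these, 15 lack any improper symmetry element and so occur as enantiomeric pairs, giving 15 + 15 = 30 stereoisomers in total.

30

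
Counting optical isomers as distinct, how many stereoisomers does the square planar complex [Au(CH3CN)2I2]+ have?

A square has two trans pairs of vertices; adjacent vertices are cis.
The distinct arrangements are (2 in all): CH3CN cis; CH3CN trans.
Each arrangement has an internal mirror plane or centre of symmetry, so none is chiral.

2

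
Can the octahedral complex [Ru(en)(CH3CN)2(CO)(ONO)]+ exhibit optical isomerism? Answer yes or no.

The six octahedral sites form three mutually perpendicular trans pairs.
Each en is bidentate and must span two cis positions.
Systematic placement gives 4 geometric isomers: CH3CN trans; CH3CN cis (3 arrangements, 2 chiral).
Of these, 2 lack any improper symmetry element and so occur as enantiomeric pairs, giving 4 + 2 = 6 stereoisomers in total.

yes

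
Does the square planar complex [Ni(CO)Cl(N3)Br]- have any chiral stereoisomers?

Working through the distinct placements yields 3 geometric isomers: (Br/Cl trans, CO/N3 trans); (Br/N3 trans, CO/Cl trans); (Br/CO trans, Cl/N3 trans).
Each arrangement has an internal mirror plane or centre of symmetry, so none is chiral.

no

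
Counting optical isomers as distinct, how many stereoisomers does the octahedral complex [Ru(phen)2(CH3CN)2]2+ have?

3

Each phen is bidentate and must span two cis positions.
The distinct arrangements are (2 in all): CH3CN trans; CH3CN cis (chiral).
One of these lacks any improper symmetry element and so occurs as an enantiomeric pair, giving 2 + 1 = 3 stereoisomers in total.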